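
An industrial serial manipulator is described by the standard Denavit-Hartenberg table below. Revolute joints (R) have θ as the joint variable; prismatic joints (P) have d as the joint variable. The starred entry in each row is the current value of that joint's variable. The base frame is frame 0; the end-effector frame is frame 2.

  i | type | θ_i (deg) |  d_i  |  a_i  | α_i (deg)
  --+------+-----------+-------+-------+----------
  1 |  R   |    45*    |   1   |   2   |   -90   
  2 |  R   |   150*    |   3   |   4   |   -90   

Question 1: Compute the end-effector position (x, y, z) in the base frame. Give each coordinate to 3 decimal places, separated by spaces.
-3.157 1.086 -1.000

after link 1: o_1 = (1.4142, 1.4142, 1.0000)
after link 2: o_2 = (-3.1566, 1.0860, -1.0000)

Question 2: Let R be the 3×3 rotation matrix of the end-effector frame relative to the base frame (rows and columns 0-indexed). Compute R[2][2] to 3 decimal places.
End-effector z-axis (col 2 of R) = (-0.3536,-0.3536,0.8660)
R[2][2] = 0.8660

0.866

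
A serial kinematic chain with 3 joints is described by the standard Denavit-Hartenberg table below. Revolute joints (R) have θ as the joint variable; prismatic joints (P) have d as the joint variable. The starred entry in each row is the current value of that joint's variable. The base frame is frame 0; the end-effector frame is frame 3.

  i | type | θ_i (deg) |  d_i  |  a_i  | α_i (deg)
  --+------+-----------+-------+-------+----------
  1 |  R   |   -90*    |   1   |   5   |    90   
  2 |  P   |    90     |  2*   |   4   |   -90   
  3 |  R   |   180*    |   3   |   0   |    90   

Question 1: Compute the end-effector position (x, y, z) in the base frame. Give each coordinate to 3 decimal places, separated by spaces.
after link 1: o_1 = (0.0000, -5.0000, 1.0000)
after link 2: o_2 = (-2.0000, -5.0000, 5.0000)
after link 3: o_3 = (-2.0000, -2.0000, 5.0000)

-2.000 -2.000 5.000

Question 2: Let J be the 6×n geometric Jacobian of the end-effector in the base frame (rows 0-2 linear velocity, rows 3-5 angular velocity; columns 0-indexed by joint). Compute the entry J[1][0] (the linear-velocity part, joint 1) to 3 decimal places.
-2.000

axis z_0 = ẑ; lever o_n−o_0 = (-2.0000,-2.0000,5.0000)
cross product → J_v[:, 0] = (2.0000,-2.0000,0.0000)
J_ω[:, 0] = z_0
entry J[1][0] = -2.0000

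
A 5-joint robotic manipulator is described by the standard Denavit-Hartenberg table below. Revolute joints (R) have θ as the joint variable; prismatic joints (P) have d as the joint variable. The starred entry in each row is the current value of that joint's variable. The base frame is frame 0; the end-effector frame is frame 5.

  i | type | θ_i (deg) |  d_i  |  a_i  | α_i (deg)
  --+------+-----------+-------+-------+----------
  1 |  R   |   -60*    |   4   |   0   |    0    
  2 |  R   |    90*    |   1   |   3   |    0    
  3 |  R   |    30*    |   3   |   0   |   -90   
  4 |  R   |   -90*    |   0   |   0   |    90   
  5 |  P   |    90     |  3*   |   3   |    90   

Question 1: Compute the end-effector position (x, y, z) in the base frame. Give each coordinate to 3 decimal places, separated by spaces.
-1.500 0.402 8.000

after link 1: o_1 = (0.0000, 0.0000, 4.0000)
after link 2: o_2 = (2.5981, 1.5000, 5.0000)
after link 3: o_3 = (2.5981, 1.5000, 8.0000)
after link 4: o_4 = (2.5981, 1.5000, 8.0000)
after link 5: o_5 = (-1.5000, 0.4019, 8.0000)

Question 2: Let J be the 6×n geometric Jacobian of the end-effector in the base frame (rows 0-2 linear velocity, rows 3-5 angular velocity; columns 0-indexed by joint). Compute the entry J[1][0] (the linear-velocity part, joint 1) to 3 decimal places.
-1.500

axis z_0 = ẑ; lever o_n−o_0 = (-1.5000,0.4019,8.0000)
cross product → J_v[:, 0] = (-0.4019,-1.5000,0.0000)
J_ω[:, 0] = z_0
entry J[1][0] = -1.5000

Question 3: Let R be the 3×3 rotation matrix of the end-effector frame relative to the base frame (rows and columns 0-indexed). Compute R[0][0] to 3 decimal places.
-0.866

End-effector x-axis (col 0 of R) = (-0.8660,0.5000,0.0000)
R[0][0] = -0.8660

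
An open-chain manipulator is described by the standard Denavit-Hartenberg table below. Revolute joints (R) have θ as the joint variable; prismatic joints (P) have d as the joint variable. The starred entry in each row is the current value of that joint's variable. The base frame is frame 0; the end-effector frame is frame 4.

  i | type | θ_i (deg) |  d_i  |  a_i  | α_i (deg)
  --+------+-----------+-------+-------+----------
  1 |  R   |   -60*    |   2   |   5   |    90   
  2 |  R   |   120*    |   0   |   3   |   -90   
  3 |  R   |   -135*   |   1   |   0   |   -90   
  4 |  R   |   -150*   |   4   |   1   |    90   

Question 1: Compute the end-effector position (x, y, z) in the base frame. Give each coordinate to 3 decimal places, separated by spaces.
-1.679 -1.524 6.828

after link 1: o_1 = (2.5000, -4.3301, 2.0000)
after link 2: o_2 = (1.7500, -3.0311, 4.5981)
after link 3: o_3 = (1.3170, -2.2811, 4.0981)
after link 4: o_4 = (-1.6789, -1.5242, 6.8279)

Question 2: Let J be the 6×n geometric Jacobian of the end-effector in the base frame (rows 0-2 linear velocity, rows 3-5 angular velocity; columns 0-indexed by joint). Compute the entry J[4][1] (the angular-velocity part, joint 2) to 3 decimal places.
-0.500

axis z_1 = (-0.8660,-0.5000,0.0000); lever o_n−o_1 = (-4.1789,2.8059,4.8279)
cross product → J_v[:, 1] = (-2.4139,4.1811,-4.5194)
J_ω[:, 1] = z_1
entry J[4][1] = -0.5000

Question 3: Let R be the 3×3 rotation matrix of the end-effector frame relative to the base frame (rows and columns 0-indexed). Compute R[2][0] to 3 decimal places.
0.280

End-effector x-axis (col 0 of R) = (0.1607,0.9464,0.2803)
R[2][0] = 0.2803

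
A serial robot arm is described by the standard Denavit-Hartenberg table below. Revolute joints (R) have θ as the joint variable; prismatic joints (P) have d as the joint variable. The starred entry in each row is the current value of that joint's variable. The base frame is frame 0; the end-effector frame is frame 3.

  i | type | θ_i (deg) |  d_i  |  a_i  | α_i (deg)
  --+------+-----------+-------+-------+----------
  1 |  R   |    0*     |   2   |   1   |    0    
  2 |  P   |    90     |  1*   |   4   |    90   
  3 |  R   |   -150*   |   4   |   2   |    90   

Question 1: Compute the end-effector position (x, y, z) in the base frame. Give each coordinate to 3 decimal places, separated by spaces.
after link 1: o_1 = (1.0000, 0.0000, 2.0000)
after link 2: o_2 = (1.0000, 4.0000, 3.0000)
after link 3: o_3 = (5.0000, 2.2679, 2.0000)

5.000 2.268 2.000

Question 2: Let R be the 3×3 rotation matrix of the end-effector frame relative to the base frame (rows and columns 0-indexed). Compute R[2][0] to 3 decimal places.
End-effector x-axis (col 0 of R) = (-0.0000,-0.8660,-0.5000)
R[2][0] = -0.5000

-0.500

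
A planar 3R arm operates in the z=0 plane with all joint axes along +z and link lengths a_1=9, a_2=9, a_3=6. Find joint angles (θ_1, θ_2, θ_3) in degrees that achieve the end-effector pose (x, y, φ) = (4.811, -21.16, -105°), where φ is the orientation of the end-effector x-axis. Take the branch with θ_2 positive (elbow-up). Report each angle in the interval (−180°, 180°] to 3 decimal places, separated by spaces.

wrist centre = target − a_3·(cos φ, sin φ) = (6.3639, -15.3644)
cos θ_2 = (276.5656−9²−9²)/(2·9·9) = 0.7072; θ_2 = 44.9929° (elbow-up)
β = atan2(-15.3644,6.3639) = -67.5008°; ψ = atan2(6.3632,15.3648) = 22.4964°
θ_1 = β − ψ = -89.9972°
θ_3 = φ − θ_1 − θ_2 = -59.9956° (wrapped to (-180°,180°])

-89.997 44.993 -59.996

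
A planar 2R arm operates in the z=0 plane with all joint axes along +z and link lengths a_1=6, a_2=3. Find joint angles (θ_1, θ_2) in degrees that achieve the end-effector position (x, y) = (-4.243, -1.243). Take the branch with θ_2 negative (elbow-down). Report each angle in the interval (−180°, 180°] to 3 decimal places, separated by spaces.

cos θ_2 = (19.5481−6²−3²)/(2·6·3) = -0.7070; θ_2 = -134.9911° (elbow-down)
β = atan2(-1.2430,-4.2430) = -163.6719°; ψ = atan2(-2.1216,3.8790) = -28.6767°
θ_1 = β − ψ = -134.9951°

-134.995 -134.991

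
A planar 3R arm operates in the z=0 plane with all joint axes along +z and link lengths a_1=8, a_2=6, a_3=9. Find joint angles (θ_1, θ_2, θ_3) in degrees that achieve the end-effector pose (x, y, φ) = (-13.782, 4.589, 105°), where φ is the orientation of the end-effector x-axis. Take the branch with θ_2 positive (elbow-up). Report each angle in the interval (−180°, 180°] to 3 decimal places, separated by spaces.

wrist centre = target − a_3·(cos φ, sin φ) = (-11.4526, -4.1043)
cos θ_2 = (148.0082−8²−6²)/(2·8·6) = 0.5001; θ_2 = 59.9943° (elbow-up)
β = atan2(-4.1043,-11.4526) = -160.2836°; ψ = atan2(5.1959,11.0005) = 25.2827°
θ_1 = β − ψ = -185.5663°
θ_3 = φ − θ_1 − θ_2 = -129.4280° (wrapped to (-180°,180°])

174.434 59.994 -129.428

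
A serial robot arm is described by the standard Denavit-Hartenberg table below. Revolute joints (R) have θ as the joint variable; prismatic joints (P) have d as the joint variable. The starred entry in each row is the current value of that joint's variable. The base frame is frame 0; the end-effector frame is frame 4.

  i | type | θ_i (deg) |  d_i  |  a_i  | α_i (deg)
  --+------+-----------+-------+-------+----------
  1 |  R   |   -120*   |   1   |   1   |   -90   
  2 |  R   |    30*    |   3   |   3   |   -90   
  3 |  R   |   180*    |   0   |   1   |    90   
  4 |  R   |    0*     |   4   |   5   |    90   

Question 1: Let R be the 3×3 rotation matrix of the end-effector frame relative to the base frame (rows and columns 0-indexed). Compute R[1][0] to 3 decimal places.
End-effector x-axis (col 0 of R) = (0.4330,0.7500,0.5000)
R[1][0] = 0.7500

0.750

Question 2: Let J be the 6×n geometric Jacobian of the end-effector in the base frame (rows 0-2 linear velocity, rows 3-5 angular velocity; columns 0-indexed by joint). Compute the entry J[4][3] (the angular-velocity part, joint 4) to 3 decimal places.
axis z_3 = (-0.8660,0.5000,-0.0000); lever o_n−o_3 = (-1.2990,5.7500,2.5000)
cross product → J_v[:, 3] = (1.2500,2.1651,-4.3301)
J_ω[:, 3] = z_3
entry J[4][3] = 0.5000

0.500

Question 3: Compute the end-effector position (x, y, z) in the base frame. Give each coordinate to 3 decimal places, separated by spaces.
-0.067 1.884 2.500

after link 1: o_1 = (-0.5000, -0.8660, 1.0000)
after link 2: o_2 = (0.7990, -4.6160, -0.5000)
after link 3: o_3 = (1.2321, -3.8660, 0.0000)
after link 4: o_4 = (-0.0670, 1.8840, 2.5000)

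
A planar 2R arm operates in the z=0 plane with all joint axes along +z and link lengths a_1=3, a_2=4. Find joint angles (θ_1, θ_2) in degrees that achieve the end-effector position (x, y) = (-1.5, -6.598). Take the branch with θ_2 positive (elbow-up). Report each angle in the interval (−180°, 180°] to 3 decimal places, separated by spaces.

-120.003 30.005

cos θ_2 = (45.7836−3²−4²)/(2·3·4) = 0.8660; θ_2 = 30.0048° (elbow-up)
β = atan2(-6.5980,-1.5000) = -102.8080°; ψ = atan2(2.0003,6.4639) = 17.1949°
θ_1 = β − ψ = -120.0029°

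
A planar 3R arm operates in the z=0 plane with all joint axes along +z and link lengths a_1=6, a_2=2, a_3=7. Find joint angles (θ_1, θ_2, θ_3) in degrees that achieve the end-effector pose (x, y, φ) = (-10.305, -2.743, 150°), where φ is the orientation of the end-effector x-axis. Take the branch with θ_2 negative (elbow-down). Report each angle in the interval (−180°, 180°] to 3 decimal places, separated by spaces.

wrist centre = target − a_3·(cos φ, sin φ) = (-4.2428, -6.2430)
cos θ_2 = (56.9766−6²−2²)/(2·6·2) = 0.7074; θ_2 = -44.9797° (elbow-down)
β = atan2(-6.2430,-4.2428) = -124.2005°; ψ = atan2(-1.4137,7.4147) = -10.7946°
θ_1 = β − ψ = -113.4059°
θ_3 = φ − θ_1 − θ_2 = -51.6144° (wrapped to (-180°,180°])

-113.406 -44.980 -51.614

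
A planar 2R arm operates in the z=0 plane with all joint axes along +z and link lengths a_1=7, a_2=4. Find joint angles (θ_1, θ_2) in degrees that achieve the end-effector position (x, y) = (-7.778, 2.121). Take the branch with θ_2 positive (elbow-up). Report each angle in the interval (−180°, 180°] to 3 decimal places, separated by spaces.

cos θ_2 = (64.9959−7²−4²)/(2·7·4) = -0.0001; θ_2 = 90.0042° (elbow-up)
β = atan2(2.1210,-7.7780) = 164.7468°; ψ = atan2(4.0000,6.9997) = 29.7459°
θ_1 = β − ψ = 135.0008°

135.001 90.004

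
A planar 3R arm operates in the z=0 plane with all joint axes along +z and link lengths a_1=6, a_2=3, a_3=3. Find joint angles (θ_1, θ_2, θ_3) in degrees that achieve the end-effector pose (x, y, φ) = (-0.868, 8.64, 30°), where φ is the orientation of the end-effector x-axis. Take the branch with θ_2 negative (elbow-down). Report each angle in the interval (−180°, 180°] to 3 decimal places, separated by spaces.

wrist centre = target − a_3·(cos φ, sin φ) = (-3.4661, 7.1400)
cos θ_2 = (62.9933−6²−3²)/(2·6·3) = 0.4998; θ_2 = -60.0123° (elbow-down)
β = atan2(7.1400,-3.4661) = 115.8940°; ψ = atan2(-2.5984,7.4994) = -19.1101°
θ_1 = β − ψ = 135.0041°
θ_3 = φ − θ_1 − θ_2 = -44.9918° (wrapped to (-180°,180°])

135.004 -60.012 -44.992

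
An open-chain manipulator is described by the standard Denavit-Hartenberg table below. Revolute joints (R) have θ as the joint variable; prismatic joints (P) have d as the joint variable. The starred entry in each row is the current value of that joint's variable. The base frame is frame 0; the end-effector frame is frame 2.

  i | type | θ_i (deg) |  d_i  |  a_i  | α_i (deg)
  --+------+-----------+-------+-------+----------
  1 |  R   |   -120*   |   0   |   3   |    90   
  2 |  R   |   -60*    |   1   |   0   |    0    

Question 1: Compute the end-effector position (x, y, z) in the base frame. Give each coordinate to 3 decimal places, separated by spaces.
-2.366 -2.098 0.000

after link 1: o_1 = (-1.5000, -2.5981, 0.0000)
after link 2: o_2 = (-2.3660, -2.0981, 0.0000)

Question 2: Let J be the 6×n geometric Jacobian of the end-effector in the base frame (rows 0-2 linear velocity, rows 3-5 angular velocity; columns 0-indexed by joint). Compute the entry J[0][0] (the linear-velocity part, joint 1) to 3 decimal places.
2.098

axis z_0 = ẑ; lever o_n−o_0 = (-2.3660,-2.0981,0.0000)
cross product → J_v[:, 0] = (2.0981,-2.3660,0.0000)
J_ω[:, 0] = z_0
entry J[0][0] = 2.0981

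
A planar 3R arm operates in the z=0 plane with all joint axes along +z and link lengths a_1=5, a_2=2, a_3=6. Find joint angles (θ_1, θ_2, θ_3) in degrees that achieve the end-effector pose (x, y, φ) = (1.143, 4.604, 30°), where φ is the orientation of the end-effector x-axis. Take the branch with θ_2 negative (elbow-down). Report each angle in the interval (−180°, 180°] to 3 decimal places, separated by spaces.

-178.177 -119.997 -31.825

wrist centre = target − a_3·(cos φ, sin φ) = (-4.0532, 1.6040)
cos θ_2 = (19.0009−5²−2²)/(2·5·2) = -0.5000; θ_2 = -119.9972° (elbow-down)
β = atan2(1.6040,-4.0532) = 158.4092°; ψ = atan2(-1.7321,4.0001) = -23.4134°
θ_1 = β − ψ = 181.8226°
θ_3 = φ − θ_1 − θ_2 = -31.8255° (wrapped to (-180°,180°])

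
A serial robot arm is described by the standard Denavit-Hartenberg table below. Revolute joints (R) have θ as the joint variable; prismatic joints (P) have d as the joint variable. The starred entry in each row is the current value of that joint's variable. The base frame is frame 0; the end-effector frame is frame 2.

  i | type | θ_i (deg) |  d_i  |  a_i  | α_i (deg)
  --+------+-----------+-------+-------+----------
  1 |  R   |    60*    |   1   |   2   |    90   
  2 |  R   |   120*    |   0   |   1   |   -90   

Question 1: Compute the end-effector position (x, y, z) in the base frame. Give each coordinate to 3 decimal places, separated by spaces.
after link 1: o_1 = (1.0000, 1.7321, 1.0000)
after link 2: o_2 = (0.7500, 1.2990, 1.8660)

0.750 1.299 1.866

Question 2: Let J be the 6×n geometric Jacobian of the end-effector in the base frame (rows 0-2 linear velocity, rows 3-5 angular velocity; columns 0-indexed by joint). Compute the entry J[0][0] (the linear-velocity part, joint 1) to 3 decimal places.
axis z_0 = ẑ; lever o_n−o_0 = (0.7500,1.2990,1.8660)
cross product → J_v[:, 0] = (-1.2990,0.7500,0.0000)
J_ω[:, 0] = z_0
entry J[0][0] = -1.2990

-1.299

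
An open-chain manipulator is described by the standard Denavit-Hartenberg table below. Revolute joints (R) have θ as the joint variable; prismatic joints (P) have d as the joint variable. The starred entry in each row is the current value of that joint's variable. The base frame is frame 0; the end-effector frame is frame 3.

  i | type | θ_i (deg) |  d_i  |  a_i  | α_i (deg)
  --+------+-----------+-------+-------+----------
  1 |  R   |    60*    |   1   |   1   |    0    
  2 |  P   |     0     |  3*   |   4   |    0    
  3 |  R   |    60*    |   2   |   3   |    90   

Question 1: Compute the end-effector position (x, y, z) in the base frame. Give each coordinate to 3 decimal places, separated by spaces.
1.000 6.928 6.000

after link 1: o_1 = (0.5000, 0.8660, 1.0000)
after link 2: o_2 = (2.5000, 4.3301, 4.0000)
after link 3: o_3 = (1.0000, 6.9282, 6.0000)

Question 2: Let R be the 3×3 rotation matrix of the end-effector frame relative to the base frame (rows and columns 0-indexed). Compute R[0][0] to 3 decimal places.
-0.500

End-effector x-axis (col 0 of R) = (-0.5000,0.8660,0.0000)
R[0][0] = -0.5000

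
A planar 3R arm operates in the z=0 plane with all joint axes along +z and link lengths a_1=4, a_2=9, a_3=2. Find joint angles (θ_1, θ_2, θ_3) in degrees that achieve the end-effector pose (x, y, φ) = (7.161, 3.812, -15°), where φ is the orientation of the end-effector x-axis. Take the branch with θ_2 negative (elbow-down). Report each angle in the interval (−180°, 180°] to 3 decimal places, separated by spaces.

wrist centre = target − a_3·(cos φ, sin φ) = (5.2291, 4.3296)
cos θ_2 = (46.0898−4²−9²)/(2·4·9) = -0.7071; θ_2 = -134.9984° (elbow-down)
β = atan2(4.3296,5.2291) = 39.6241°; ψ = atan2(-6.3641,-2.3638) = -110.3761°
θ_1 = β − ψ = 150.0002°
θ_3 = φ − θ_1 − θ_2 = -30.0018° (wrapped to (-180°,180°])

150.000 -134.998 -30.002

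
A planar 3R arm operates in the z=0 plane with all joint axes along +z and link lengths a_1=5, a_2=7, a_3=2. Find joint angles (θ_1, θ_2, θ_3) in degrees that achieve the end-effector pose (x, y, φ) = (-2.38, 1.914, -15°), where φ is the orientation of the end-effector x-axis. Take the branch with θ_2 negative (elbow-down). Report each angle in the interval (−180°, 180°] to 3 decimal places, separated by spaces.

wrist centre = target − a_3·(cos φ, sin φ) = (-4.3119, 2.4316)
cos θ_2 = (24.5049−5²−7²)/(2·5·7) = -0.7071; θ_2 = -134.9972° (elbow-down)
β = atan2(2.4316,-4.3119) = 150.5795°; ψ = atan2(-4.9500,0.0505) = -89.4156°
θ_1 = β − ψ = 239.9951°
θ_3 = φ − θ_1 − θ_2 = -119.9978° (wrapped to (-180°,180°])

-120.005 -134.997 -119.998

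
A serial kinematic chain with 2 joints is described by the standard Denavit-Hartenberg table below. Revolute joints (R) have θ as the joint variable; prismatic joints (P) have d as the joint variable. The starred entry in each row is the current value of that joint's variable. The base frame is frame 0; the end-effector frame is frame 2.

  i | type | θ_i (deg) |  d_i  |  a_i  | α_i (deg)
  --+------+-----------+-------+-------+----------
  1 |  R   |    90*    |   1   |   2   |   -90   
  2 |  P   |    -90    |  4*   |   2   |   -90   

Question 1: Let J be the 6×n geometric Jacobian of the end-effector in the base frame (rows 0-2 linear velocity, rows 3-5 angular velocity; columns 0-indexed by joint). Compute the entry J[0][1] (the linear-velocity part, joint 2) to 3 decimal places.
-1.000

prismatic axis z_1 = (-1.0000,0.0000,0.0000)
J_v[:, 1] = z_1; J_ω[:, 1] = (0,0,0)
entry J[0][1] = -1.0000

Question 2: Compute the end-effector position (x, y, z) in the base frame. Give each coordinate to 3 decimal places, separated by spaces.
after link 1: o_1 = (0.0000, 2.0000, 1.0000)
after link 2: o_2 = (-4.0000, 2.0000, 3.0000)

-4.000 2.000 3.000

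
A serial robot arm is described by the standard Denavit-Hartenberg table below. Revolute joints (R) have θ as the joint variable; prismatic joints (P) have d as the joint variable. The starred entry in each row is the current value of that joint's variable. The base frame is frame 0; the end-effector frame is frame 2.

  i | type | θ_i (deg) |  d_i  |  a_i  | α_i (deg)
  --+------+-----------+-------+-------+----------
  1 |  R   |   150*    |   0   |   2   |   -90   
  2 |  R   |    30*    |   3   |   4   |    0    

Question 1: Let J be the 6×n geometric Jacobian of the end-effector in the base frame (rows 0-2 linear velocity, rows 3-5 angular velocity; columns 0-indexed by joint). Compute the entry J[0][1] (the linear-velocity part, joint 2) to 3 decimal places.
1.732

axis z_1 = (-0.5000,-0.8660,0.0000); lever o_n−o_1 = (-4.5000,-0.8660,-2.0000)
cross product → J_v[:, 1] = (1.7321,-1.0000,-3.4641)
J_ω[:, 1] = z_1
entry J[0][1] = 1.7321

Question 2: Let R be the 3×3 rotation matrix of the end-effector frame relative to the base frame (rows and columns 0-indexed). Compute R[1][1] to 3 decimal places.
End-effector y-axis (col 1 of R) = (0.4330,-0.2500,-0.8660)
R[1][1] = -0.2500

-0.250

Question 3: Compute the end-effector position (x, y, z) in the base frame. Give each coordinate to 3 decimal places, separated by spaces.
after link 1: o_1 = (-1.7321, 1.0000, 0.0000)
after link 2: o_2 = (-6.2321, 0.1340, -2.0000)

-6.232 0.134 -2.000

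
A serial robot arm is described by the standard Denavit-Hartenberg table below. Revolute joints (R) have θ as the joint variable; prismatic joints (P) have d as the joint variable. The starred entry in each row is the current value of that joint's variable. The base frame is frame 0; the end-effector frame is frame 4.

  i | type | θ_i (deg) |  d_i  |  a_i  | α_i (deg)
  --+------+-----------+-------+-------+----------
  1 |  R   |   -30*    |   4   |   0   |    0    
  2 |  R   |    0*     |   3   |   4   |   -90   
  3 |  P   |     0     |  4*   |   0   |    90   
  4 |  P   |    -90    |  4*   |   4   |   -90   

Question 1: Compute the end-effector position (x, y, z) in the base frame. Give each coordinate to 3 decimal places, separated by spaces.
after link 1: o_1 = (0.0000, 0.0000, 4.0000)
after link 2: o_2 = (3.4641, -2.0000, 7.0000)
after link 3: o_3 = (5.4641, 1.4641, 7.0000)
after link 4: o_4 = (3.4641, -2.0000, 11.0000)

3.464 -2.000 11.000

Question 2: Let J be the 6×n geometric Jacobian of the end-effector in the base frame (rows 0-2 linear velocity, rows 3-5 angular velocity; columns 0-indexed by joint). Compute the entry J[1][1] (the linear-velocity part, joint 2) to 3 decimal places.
3.464

axis z_1 = (0.0000,0.0000,1.0000); lever o_n−o_1 = (3.4641,-2.0000,7.0000)
cross product → J_v[:, 1] = (2.0000,3.4641,-0.0000)
J_ω[:, 1] = z_1
entry J[1][1] = 3.4641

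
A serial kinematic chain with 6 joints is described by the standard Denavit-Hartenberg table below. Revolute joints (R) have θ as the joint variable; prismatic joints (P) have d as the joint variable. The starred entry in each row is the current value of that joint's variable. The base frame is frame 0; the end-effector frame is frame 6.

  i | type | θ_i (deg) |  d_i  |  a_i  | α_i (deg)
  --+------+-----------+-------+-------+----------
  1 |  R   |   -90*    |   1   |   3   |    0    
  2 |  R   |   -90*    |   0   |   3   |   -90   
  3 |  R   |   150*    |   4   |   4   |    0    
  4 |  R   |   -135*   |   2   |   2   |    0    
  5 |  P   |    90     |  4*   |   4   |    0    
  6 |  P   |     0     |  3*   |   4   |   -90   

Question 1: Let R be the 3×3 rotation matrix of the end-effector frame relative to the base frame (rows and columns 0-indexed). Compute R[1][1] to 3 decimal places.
1.000

End-effector y-axis (col 1 of R) = (-0.0000,1.0000,-0.0000)
R[1][1] = 1.0000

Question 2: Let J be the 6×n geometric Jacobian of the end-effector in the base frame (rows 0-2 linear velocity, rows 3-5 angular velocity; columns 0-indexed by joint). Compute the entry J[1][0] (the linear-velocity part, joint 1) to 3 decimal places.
0.603

axis z_0 = ẑ; lever o_n−o_0 = (0.6028,-16.0000,-9.2450)
cross product → J_v[:, 0] = (16.0000,0.6028,-0.0000)
J_ω[:, 0] = z_0
entry J[1][0] = 0.6028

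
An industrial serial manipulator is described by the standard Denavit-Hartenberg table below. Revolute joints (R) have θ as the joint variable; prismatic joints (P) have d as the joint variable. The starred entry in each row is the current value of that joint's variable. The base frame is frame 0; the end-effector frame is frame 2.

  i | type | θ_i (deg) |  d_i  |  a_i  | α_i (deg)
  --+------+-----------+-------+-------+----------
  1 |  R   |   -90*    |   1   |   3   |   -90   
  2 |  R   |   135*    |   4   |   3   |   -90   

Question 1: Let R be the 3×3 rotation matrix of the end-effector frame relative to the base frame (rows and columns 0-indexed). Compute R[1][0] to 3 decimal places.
0.707

End-effector x-axis (col 0 of R) = (0.0000,0.7071,-0.7071)
R[1][0] = 0.7071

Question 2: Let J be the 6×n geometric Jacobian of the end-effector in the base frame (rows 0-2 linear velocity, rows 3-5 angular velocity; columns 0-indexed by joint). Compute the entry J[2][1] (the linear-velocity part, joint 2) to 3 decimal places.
2.121

axis z_1 = (1.0000,0.0000,0.0000); lever o_n−o_1 = (4.0000,2.1213,-2.1213)
cross product → J_v[:, 1] = (-0.0000,2.1213,2.1213)
J_ω[:, 1] = z_1
entry J[2][1] = 2.1213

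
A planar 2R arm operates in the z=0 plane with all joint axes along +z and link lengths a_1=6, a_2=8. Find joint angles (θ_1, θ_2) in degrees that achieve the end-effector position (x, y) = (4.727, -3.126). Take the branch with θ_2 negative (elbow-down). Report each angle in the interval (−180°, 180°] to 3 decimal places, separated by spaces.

cos θ_2 = (32.1164−6²−8²)/(2·6·8) = -0.7071; θ_2 = -135.0011° (elbow-down)
β = atan2(-3.1260,4.7270) = -33.4770°; ψ = atan2(-5.6567,0.3430) = -86.5297°
θ_1 = β − ψ = 53.0528°

53.053 -135.001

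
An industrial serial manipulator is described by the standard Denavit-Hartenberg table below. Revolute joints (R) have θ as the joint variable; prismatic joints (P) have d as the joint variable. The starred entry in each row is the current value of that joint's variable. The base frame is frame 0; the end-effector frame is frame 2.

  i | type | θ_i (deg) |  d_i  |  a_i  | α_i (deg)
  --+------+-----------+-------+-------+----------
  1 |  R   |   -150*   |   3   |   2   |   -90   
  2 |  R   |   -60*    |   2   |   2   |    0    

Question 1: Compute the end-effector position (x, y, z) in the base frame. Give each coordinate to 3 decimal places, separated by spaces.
after link 1: o_1 = (-1.7321, -1.0000, 3.0000)
after link 2: o_2 = (-1.5981, -3.2321, 4.7321)

-1.598 -3.232 4.732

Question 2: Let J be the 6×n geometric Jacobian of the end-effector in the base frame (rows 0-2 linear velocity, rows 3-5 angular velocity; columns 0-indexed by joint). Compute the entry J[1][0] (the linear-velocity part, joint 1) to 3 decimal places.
axis z_0 = ẑ; lever o_n−o_0 = (-1.5981,-3.2321,4.7321)
cross product → J_v[:, 0] = (3.2321,-1.5981,0.0000)
J_ω[:, 0] = z_0
entry J[1][0] = -1.5981

-1.598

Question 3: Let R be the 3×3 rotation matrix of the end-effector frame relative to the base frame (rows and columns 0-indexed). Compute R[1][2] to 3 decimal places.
End-effector z-axis (col 2 of R) = (0.5000,-0.8660,0.0000)
R[1][2] = -0.8660

-0.866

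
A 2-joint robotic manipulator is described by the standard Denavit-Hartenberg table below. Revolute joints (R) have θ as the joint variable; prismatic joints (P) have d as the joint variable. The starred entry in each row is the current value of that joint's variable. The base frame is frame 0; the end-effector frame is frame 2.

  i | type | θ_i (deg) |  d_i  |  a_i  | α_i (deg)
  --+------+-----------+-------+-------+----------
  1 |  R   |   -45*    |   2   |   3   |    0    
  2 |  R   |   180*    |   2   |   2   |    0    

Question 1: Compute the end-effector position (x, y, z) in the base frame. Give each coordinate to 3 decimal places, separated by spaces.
after link 1: o_1 = (2.1213, -2.1213, 2.0000)
after link 2: o_2 = (0.7071, -0.7071, 4.0000)

0.707 -0.707 4.000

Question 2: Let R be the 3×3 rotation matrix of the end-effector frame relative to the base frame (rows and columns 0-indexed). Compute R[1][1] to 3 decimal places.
-0.707

End-effector y-axis (col 1 of R) = (-0.7071,-0.7071,0.0000)
R[1][1] = -0.7071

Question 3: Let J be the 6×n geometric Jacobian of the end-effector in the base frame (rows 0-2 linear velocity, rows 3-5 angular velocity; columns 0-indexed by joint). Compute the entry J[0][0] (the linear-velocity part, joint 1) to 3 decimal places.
0.707

axis z_0 = ẑ; lever o_n−o_0 = (0.7071,-0.7071,4.0000)
cross product → J_v[:, 0] = (0.7071,0.7071,-0.0000)
J_ω[:, 0] = z_0
entry J[0][0] = 0.7071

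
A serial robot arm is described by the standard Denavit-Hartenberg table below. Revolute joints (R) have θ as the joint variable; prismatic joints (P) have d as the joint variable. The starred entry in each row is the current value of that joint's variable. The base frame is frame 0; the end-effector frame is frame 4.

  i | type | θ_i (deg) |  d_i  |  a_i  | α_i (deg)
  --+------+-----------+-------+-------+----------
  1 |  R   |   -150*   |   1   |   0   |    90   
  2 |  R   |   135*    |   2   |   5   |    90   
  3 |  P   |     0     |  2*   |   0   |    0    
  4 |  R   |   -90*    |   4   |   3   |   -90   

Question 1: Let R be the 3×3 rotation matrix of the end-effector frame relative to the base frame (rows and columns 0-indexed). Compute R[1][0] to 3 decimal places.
End-effector x-axis (col 0 of R) = (0.5000,-0.8660,0.0000)
R[1][0] = -0.8660

-0.866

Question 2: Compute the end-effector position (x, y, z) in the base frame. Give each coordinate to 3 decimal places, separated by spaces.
after link 1: o_1 = (0.0000, 0.0000, 1.0000)
after link 2: o_2 = (2.0619, 3.4998, 4.5355)
after link 3: o_3 = (0.8371, 2.7927, 5.9497)
after link 4: o_4 = (-0.1124, -1.2196, 8.7782)

-0.112 -1.220 8.778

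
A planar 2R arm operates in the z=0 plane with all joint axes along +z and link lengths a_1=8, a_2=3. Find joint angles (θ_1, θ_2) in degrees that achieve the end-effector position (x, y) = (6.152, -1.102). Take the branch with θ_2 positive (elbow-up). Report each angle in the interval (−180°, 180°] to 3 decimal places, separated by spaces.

cos θ_2 = (39.0615−8²−3²)/(2·8·3) = -0.7071; θ_2 = 134.9956° (elbow-up)
β = atan2(-1.1020,6.1520) = -10.1556°; ψ = atan2(2.1215,5.8788) = 19.8429°
θ_1 = β − ψ = -29.9985°

-29.998 134.996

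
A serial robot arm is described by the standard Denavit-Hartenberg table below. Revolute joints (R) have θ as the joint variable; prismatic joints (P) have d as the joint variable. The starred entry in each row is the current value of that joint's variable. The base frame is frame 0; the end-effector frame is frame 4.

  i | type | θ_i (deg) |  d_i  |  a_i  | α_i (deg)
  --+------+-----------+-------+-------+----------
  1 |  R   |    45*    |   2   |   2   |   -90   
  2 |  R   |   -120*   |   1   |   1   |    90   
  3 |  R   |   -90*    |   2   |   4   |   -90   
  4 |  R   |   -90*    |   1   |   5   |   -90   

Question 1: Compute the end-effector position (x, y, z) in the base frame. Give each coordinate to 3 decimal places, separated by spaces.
-1.458 -5.701 0.232

after link 1: o_1 = (1.4142, 1.4142, 2.0000)
after link 2: o_2 = (0.3536, 1.7678, 2.8660)
after link 3: o_3 = (1.9572, -2.2854, 1.8660)
after link 4: o_4 = (-1.4582, -5.7008, 0.2321)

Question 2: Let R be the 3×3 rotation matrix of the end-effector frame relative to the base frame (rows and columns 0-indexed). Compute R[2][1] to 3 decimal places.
-0.866

End-effector y-axis (col 1 of R) = (0.3536,0.3536,-0.8660)
R[2][1] = -0.8660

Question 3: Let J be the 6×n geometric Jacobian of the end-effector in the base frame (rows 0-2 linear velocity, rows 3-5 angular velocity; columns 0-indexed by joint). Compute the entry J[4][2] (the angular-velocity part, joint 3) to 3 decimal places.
-0.612

axis z_2 = (-0.6124,-0.6124,-0.5000); lever o_n−o_2 = (-1.8117,-7.4686,-2.6340)
cross product → J_v[:, 2] = (-2.1213,-0.7071,3.4641)
J_ω[:, 2] = z_2
entry J[4][2] = -0.6124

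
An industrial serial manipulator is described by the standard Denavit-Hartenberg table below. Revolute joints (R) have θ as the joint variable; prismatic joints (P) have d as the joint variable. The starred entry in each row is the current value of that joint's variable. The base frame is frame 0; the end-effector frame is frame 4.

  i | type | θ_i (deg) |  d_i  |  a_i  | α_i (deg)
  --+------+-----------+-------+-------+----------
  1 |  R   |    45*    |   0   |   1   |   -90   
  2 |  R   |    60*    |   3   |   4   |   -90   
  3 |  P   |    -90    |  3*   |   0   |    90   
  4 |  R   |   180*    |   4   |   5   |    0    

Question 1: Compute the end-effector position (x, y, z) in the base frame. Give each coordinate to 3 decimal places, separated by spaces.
after link 1: o_1 = (0.7071, 0.7071, 0.0000)
after link 2: o_2 = (0.0000, 4.2426, -3.4641)
after link 3: o_3 = (-1.8371, 2.4055, -4.9641)
after link 4: o_4 = (0.2842, -2.5442, -1.5000)

0.284 -2.544 -1.500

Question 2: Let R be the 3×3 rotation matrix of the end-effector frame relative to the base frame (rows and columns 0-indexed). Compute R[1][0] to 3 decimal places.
End-effector x-axis (col 0 of R) = (0.7071,-0.7071,-0.0000)
R[1][0] = -0.7071

-0.707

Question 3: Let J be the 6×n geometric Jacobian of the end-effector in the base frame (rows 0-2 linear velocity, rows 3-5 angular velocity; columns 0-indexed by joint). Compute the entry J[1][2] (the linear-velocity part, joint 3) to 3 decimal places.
prismatic axis z_2 = (-0.6124,-0.6124,-0.5000)
J_v[:, 2] = z_2; J_ω[:, 2] = (0,0,0)
entry J[1][2] = -0.6124

-0.612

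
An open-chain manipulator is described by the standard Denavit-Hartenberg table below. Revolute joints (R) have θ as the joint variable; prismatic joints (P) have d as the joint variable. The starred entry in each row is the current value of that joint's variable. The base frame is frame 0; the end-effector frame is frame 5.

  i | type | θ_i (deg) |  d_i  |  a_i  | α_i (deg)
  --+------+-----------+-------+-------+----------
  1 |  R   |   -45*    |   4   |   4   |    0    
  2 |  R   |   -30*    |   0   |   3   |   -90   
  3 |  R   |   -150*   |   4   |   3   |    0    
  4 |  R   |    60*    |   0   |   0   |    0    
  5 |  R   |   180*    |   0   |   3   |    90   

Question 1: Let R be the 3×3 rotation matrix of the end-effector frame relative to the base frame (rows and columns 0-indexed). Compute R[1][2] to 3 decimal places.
End-effector z-axis (col 2 of R) = (0.2588,-0.9659,0.0000)
R[1][2] = -0.9659

-0.966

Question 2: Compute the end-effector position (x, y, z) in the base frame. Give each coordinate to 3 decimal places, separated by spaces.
after link 1: o_1 = (2.8284, -2.8284, 4.0000)
after link 2: o_2 = (3.6049, -5.7262, 4.0000)
after link 3: o_3 = (6.7962, -2.1814, 5.5000)
after link 4: o_4 = (6.7962, -2.1814, 5.5000)
after link 5: o_5 = (6.7962, -2.1814, 2.5000)

6.796 -2.181 2.500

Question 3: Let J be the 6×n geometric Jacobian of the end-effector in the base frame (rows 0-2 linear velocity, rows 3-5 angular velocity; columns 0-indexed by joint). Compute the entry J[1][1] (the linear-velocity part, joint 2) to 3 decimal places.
axis z_1 = (0.0000,0.0000,1.0000); lever o_n−o_1 = (3.9677,0.6470,-1.5000)
cross product → J_v[:, 1] = (-0.6470,3.9677,0.0000)
J_ω[:, 1] = z_1
entry J[1][1] = 3.9677

3.968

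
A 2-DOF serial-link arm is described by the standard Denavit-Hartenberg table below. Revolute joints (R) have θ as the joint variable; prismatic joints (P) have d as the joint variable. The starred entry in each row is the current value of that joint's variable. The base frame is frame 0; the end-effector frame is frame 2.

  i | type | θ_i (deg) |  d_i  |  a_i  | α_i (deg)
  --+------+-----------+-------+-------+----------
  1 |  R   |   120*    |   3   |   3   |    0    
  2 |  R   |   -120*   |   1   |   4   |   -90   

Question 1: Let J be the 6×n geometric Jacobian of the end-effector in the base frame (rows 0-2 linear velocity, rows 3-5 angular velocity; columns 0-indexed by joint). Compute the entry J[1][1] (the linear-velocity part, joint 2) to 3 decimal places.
axis z_1 = (0.0000,0.0000,1.0000); lever o_n−o_1 = (4.0000,0.0000,1.0000)
cross product → J_v[:, 1] = (0.0000,4.0000,0.0000)
J_ω[:, 1] = z_1
entry J[1][1] = 4.0000

4.000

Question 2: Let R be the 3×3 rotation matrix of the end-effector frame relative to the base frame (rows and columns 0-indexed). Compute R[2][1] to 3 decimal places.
End-effector y-axis (col 1 of R) = (0.0000,0.0000,-1.0000)
R[2][1] = -1.0000

-1.000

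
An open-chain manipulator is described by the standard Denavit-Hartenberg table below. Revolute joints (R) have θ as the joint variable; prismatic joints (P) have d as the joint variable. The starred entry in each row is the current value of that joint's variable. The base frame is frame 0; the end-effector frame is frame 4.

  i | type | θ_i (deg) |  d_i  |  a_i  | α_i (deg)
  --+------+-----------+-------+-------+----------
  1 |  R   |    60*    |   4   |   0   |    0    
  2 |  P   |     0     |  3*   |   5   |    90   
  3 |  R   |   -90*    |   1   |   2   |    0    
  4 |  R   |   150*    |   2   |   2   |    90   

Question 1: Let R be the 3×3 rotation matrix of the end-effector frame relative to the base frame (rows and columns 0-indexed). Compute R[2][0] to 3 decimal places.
End-effector x-axis (col 0 of R) = (0.2500,0.4330,0.8660)
R[2][0] = 0.8660

0.866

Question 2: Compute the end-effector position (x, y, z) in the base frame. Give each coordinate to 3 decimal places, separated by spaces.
5.598 3.696 6.732

after link 1: o_1 = (0.0000, 0.0000, 4.0000)
after link 2: o_2 = (2.5000, 4.3301, 7.0000)
after link 3: o_3 = (3.3660, 3.8301, 5.0000)
after link 4: o_4 = (5.5981, 3.6962, 6.7321)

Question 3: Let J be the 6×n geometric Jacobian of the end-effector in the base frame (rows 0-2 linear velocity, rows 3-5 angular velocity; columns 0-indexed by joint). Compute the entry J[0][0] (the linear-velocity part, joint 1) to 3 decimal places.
-3.696

axis z_0 = ẑ; lever o_n−o_0 = (5.5981,3.6962,6.7321)
cross product → J_v[:, 0] = (-3.6962,5.5981,0.0000)
J_ω[:, 0] = z_0
entry J[0][0] = -3.6962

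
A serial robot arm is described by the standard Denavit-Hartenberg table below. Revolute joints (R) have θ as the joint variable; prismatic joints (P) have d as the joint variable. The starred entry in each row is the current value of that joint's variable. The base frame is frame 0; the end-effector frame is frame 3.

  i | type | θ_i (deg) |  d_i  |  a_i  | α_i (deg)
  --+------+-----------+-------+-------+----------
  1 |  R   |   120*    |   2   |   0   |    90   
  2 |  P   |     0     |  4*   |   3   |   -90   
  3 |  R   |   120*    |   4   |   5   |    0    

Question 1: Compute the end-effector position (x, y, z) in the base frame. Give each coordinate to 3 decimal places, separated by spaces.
after link 1: o_1 = (0.0000, 0.0000, 2.0000)
after link 2: o_2 = (1.9641, 4.5981, 2.0000)
after link 3: o_3 = (-0.5359, 0.2679, 6.0000)

-0.536 0.268 6.000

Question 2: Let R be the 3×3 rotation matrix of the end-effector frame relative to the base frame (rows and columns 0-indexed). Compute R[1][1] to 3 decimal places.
-0.500

End-effector y-axis (col 1 of R) = (0.8660,-0.5000,0.0000)
R[1][1] = -0.5000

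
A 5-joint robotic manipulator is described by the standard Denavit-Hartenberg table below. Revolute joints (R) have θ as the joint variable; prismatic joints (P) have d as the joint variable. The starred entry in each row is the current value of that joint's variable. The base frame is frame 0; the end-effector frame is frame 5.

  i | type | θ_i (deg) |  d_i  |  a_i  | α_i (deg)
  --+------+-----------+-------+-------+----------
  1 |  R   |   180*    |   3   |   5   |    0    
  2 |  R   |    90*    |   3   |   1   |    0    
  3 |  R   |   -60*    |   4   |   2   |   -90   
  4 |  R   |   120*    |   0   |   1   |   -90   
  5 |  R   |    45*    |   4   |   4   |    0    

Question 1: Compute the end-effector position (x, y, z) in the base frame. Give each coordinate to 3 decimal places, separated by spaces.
-3.489 3.139 8.684

after link 1: o_1 = (-5.0000, 0.0000, 3.0000)
after link 2: o_2 = (-5.0000, -1.0000, 6.0000)
after link 3: o_3 = (-6.7321, -2.0000, 10.0000)
after link 4: o_4 = (-6.2990, -1.7500, 9.1340)
after link 5: o_5 = (-3.4885, 3.1386, 8.6845)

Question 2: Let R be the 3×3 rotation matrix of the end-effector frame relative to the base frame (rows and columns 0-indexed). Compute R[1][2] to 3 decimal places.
0.433

End-effector z-axis (col 2 of R) = (0.7500,0.4330,0.5000)
R[1][2] = 0.4330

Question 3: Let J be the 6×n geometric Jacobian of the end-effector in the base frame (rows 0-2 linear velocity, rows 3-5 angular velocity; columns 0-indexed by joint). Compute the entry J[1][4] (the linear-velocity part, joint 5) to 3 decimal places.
1.742

axis z_4 = (0.7500,0.4330,0.5000); lever o_n−o_4 = (2.8105,4.8886,-0.4495)
cross product → J_v[:, 4] = (-2.6390,1.7424,2.4495)
J_ω[:, 4] = z_4
entry J[1][4] = 1.7424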